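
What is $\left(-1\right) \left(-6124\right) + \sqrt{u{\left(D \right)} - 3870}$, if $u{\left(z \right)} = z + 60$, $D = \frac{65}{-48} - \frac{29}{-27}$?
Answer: $6124 + \frac{i \sqrt{4938123}}{36} \approx 6124.0 + 61.727 i$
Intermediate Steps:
$D = - \frac{121}{432}$ ($D = 65 \left(- \frac{1}{48}\right) - - \frac{29}{27} = - \frac{65}{48} + \frac{29}{27} = - \frac{121}{432} \approx -0.28009$)
$u{\left(z \right)} = 60 + z$
$\left(-1\right) \left(-6124\right) + \sqrt{u{\left(D \right)} - 3870} = \left(-1\right) \left(-6124\right) + \sqrt{\left(60 - \frac{121}{432}\right) - 3870} = 6124 + \sqrt{\frac{25799}{432} - 3870} = 6124 + \sqrt{- \frac{1646041}{432}} = 6124 + \frac{i \sqrt{4938123}}{36}$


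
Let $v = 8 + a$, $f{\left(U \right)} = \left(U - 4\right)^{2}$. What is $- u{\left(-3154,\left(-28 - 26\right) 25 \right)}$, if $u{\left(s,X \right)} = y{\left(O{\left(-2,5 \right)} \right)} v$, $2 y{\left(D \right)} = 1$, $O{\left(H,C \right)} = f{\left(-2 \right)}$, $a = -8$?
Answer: $0$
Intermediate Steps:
$f{\left(U \right)} = \left(-4 + U\right)^{2}$
$O{\left(H,C \right)} = 36$ ($O{\left(H,C \right)} = \left(-4 - 2\right)^{2} = \left(-6\right)^{2} = 36$)
$y{\left(D \right)} = \frac{1}{2}$ ($y{\left(D \right)} = \frac{1}{2} \cdot 1 = \frac{1}{2}$)
$v = 0$ ($v = 8 - 8 = 0$)
$u{\left(s,X \right)} = 0$ ($u{\left(s,X \right)} = \frac{1}{2} \cdot 0 = 0$)
$- u{\left(-3154,\left(-28 - 26\right) 25 \right)} = \left(-1\right) 0 = 0$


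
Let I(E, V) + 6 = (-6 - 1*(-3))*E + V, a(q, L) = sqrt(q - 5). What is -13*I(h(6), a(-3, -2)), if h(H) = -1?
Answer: 39 - 26*I*sqrt(2) ≈ 39.0 - 36.77*I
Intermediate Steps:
a(q, L) = sqrt(-5 + q)
I(E, V) = -6 + V - 3*E (I(E, V) = -6 + ((-6 - 1*(-3))*E + V) = -6 + ((-6 + 3)*E + V) = -6 + (-3*E + V) = -6 + (V - 3*E) = -6 + V - 3*E)
-13*I(h(6), a(-3, -2)) = -13*(-6 + sqrt(-5 - 3) - 3*(-1)) = -13*(-6 + sqrt(-8) + 3) = -13*(-6 + 2*I*sqrt(2) + 3) = -13*(-3 + 2*I*sqrt(2)) = 39 - 26*I*sqrt(2)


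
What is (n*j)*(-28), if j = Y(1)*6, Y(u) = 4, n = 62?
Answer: -41664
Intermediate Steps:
j = 24 (j = 4*6 = 24)
(n*j)*(-28) = (62*24)*(-28) = 1488*(-28) = -41664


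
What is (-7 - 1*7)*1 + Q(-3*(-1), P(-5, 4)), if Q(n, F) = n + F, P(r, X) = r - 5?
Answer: -21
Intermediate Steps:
P(r, X) = -5 + r
Q(n, F) = F + n
(-7 - 1*7)*1 + Q(-3*(-1), P(-5, 4)) = (-7 - 1*7)*1 + ((-5 - 5) - 3*(-1)) = (-7 - 7)*1 + (-10 + 3) = -14*1 - 7 = -14 - 7 = -21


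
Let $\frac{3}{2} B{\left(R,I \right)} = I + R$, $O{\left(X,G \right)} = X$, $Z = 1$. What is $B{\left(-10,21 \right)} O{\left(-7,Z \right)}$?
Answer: $- \frac{154}{3} \approx -51.333$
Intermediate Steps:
$B{\left(R,I \right)} = \frac{2 I}{3} + \frac{2 R}{3}$ ($B{\left(R,I \right)} = \frac{2 \left(I + R\right)}{3} = \frac{2 I}{3} + \frac{2 R}{3}$)
$B{\left(-10,21 \right)} O{\left(-7,Z \right)} = \left(\frac{2}{3} \cdot 21 + \frac{2}{3} \left(-10\right)\right) \left(-7\right) = \left(14 - \frac{20}{3}\right) \left(-7\right) = \frac{22}{3} \left(-7\right) = - \frac{154}{3}$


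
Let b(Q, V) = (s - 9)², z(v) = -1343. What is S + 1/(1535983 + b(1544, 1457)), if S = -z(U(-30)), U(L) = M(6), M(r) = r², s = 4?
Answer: 2062858745/1536008 ≈ 1343.0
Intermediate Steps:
U(L) = 36 (U(L) = 6² = 36)
b(Q, V) = 25 (b(Q, V) = (4 - 9)² = (-5)² = 25)
S = 1343 (S = -1*(-1343) = 1343)
S + 1/(1535983 + b(1544, 1457)) = 1343 + 1/(1535983 + 25) = 1343 + 1/1536008 = 2062858745/1536008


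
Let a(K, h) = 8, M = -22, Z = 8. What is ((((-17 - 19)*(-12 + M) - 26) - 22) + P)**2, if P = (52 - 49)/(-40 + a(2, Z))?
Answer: 1415941641/1024 ≈ 1.3828e+6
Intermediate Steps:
P = -3/32 (P = (52 - 49)/(-40 + 8) = 3/(-32) = 3*(-1/32) = -3/32 ≈ -0.093750)
((((-17 - 19)*(-12 + M) - 26) - 22) + P)**2 = ((((-17 - 19)*(-12 - 22) - 26) - 22) - 3/32)**2 = (((-36*(-34) - 26) - 22) - 3/32)**2 = (((1224 - 26) - 22) - 3/32)**2 = ((1198 - 22) - 3/32)**2 = (1176 - 3/32)**2 = (37629/32)**2 = 1415941641/1024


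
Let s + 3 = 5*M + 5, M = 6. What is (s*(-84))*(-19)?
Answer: 51072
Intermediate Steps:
s = 32 (s = -3 + (5*6 + 5) = -3 + (30 + 5) = -3 + 35 = 32)
(s*(-84))*(-19) = (32*(-84))*(-19) = -2688*(-19) = 51072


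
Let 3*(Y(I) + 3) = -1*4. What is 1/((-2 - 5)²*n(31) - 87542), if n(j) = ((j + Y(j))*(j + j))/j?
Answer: -3/254786 ≈ -1.1775e-5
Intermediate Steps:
Y(I) = -13/3 (Y(I) = -3 + (-1*4)/3 = -3 + (⅓)*(-4) = -3 - 4/3 = -13/3)
n(j) = -26/3 + 2*j (n(j) = ((j - 13/3)*(j + j))/j = ((-13/3 + j)*(2*j))/j = (2*j*(-13/3 + j))/j = -26/3 + 2*j)
1/((-2 - 5)²*n(31) - 87542) = 1/((-2 - 5)²*(-26/3 + 2*31) - 87542) = 1/((-7)²*(-26/3 + 62) - 87542) = 1/(49*(160/3) - 87542) = 1/(7840/3 - 87542) = 1/(-254786/3) = -3/254786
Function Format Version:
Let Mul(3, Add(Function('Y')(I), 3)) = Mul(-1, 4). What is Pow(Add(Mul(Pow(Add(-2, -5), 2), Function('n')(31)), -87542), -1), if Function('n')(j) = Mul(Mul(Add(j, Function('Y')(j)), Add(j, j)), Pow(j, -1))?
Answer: Rational(-3, 254786) ≈ -1.1775e-5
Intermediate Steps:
Function('Y')(I) = Rational(-13, 3) (Function('Y')(I) = Add(-3, Mul(Rational(1, 3), Mul(-1, 4))) = Add(-3, Mul(Rational(1, 3), -4)) = Add(-3, Rational(-4, 3)) = Rational(-13, 3))
Function('n')(j) = Add(Rational(-26, 3), Mul(2, j)) (Function('n')(j) = Mul(Mul(Add(j, Rational(-13, 3)), Add(j, j)), Pow(j, -1)) = Mul(Mul(Add(Rational(-13, 3), j), Mul(2, j)), Pow(j, -1)) = Mul(Mul(2, j, Add(Rational(-13, 3), j)), Pow(j, -1)) = Add(Rational(-26, 3), Mul(2, j)))
Pow(Add(Mul(Pow(Add(-2, -5), 2), Function('n')(31)), -87542), -1) = Pow(Add(Mul(Pow(Add(-2, -5), 2), Add(Rational(-26, 3), Mul(2, 31))), -87542), -1) = Pow(Add(Mul(Pow(-7, 2), Add(Rational(-26, 3), 62)), -87542), -1) = Pow(Add(Mul(49, Rational(160, 3)), -87542), -1) = Pow(Add(Rational(7840, 3), -87542), -1) = Pow(Rational(-254786, 3), -1) = Rational(-3, 254786)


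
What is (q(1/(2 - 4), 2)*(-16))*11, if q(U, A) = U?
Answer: 88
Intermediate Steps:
(q(1/(2 - 4), 2)*(-16))*11 = (-16/(2 - 4))*11 = (-16/(-2))*11 = -½*(-16)*11 = 8*11 = 88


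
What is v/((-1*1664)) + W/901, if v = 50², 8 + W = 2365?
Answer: 417387/374816 ≈ 1.1136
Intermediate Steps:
W = 2357 (W = -8 + 2365 = 2357)
v = 2500
v/((-1*1664)) + W/901 = 2500/((-1*1664)) + 2357/901 = 2500/(-1664) + 2357*(1/901) = 2500*(-1/1664) + 2357/901 = -625/416 + 2357/901 = 417387/374816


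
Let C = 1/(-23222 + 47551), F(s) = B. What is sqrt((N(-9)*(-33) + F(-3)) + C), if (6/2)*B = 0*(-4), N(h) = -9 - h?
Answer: sqrt(24329)/24329 ≈ 0.0064112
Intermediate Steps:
B = 0 (B = (0*(-4))/3 = (1/3)*0 = 0)
F(s) = 0
C = 1/24329 ≈ 4.1103e-5
sqrt((N(-9)*(-33) + F(-3)) + C) = sqrt(((-9 - 1*(-9))*(-33) + 0) + 1/24329) = sqrt(((-9 + 9)*(-33) + 0) + 1/24329) = sqrt((0*(-33) + 0) + 1/24329) = sqrt((0 + 0) + 1/24329) = sqrt(0 + 1/24329) = sqrt(1/24329) = sqrt(24329)/24329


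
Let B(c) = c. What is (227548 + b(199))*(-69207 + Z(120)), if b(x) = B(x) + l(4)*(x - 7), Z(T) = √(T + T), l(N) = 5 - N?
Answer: -15774974373 + 911756*√15 ≈ -1.5771e+10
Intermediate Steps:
Z(T) = √2*√T (Z(T) = √(2*T) = √2*√T)
b(x) = -7 + 2*x (b(x) = x + (5 - 1*4)*(x - 7) = x + (5 - 4)*(-7 + x) = x + 1*(-7 + x) = x + (-7 + x) = -7 + 2*x)
(227548 + b(199))*(-69207 + Z(120)) = (227548 + (-7 + 2*199))*(-69207 + √2*√120) = (227548 + (-7 + 398))*(-69207 + √2*(2*√30)) = (227548 + 391)*(-69207 + 4*√15) = 227939*(-69207 + 4*√15) = -15774974373 + 911756*√15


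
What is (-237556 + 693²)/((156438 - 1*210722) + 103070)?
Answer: 242693/48786 ≈ 4.9746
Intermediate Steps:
(-237556 + 693²)/((156438 - 1*210722) + 103070) = (-237556 + 480249)/((156438 - 210722) + 103070) = 242693/(-54284 + 103070) = 242693/48786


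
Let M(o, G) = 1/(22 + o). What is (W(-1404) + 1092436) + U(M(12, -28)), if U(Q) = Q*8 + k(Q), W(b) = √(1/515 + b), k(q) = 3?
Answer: 18571467/17 + I*√372375385/515 ≈ 1.0924e+6 + 37.47*I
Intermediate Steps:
W(b) = √(1/515 + b)
U(Q) = 3 + 8*Q (U(Q) = Q*8 + 3 = 8*Q + 3 = 3 + 8*Q)
(W(-1404) + 1092436) + U(M(12, -28)) = (√(515 + 265225*(-1404))/515 + 1092436) + (3 + 8/(22 + 12)) = (√(515 - 372375900)/515 + 1092436) + (3 + 8/34) = (√(-372375385)/515 + 1092436) + (3 + 8*(1/34)) = ((I*√372375385)/515 + 1092436) + (3 + 4/17) = (I*√372375385/515 + 1092436) + 55/17 = (1092436 + I*√372375385/515) + 55/17 = 18571467/17 + I*√372375385/515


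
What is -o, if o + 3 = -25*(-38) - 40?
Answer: -907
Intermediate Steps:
o = 907 (o = -3 + (-25*(-38) - 40) = -3 + (950 - 40) = -3 + 910 = 907)
-o = -1*907 = -907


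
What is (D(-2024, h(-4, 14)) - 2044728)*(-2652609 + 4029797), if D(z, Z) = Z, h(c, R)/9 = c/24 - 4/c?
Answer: -2815964535954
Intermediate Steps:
h(c, R) = -36/c + 3*c/8 (h(c, R) = 9*(c/24 - 4/c) = 9*(-4/c + c/24) = -36/c + 3*c/8)
(D(-2024, h(-4, 14)) - 2044728)*(-2652609 + 4029797) = ((-36/(-4) + (3/8)*(-4)) - 2044728)*(-2652609 + 4029797) = ((-36*(-1/4) - 3/2) - 2044728)*1377188 = ((9 - 3/2) - 2044728)*1377188 = (15/2 - 2044728)*1377188 = -4089441/2*1377188 = -2815964535954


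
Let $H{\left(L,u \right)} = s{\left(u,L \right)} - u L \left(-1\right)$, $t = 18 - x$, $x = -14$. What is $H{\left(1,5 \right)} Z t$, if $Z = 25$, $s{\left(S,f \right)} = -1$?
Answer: $3200$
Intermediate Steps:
$t = 32$ ($t = 18 - -14 = 18 + 14 = 32$)
$H{\left(L,u \right)} = -1 + L u$ ($H{\left(L,u \right)} = -1 - u L \left(-1\right) = -1 - L u \left(-1\right) = -1 - - L u = -1 + L u$)
$H{\left(1,5 \right)} Z t = \left(-1 + 1 \cdot 5\right) 25 \cdot 32 = \left(-1 + 5\right) 25 \cdot 32 = 4 \cdot 25 \cdot 32 = 100 \cdot 32 = 3200$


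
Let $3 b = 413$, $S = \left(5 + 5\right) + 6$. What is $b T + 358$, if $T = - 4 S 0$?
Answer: $358$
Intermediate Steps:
$S = 16$ ($S = 10 + 6 = 16$)
$b = \frac{413}{3}$ ($b = \frac{1}{3} \cdot 413 = \frac{413}{3} \approx 137.67$)
$T = 0$ ($T = \left(-4\right) 16 \cdot 0 = \left(-64\right) 0 = 0$)
$b T + 358 = \frac{413}{3} \cdot 0 + 358 = 0 + 358 = 358$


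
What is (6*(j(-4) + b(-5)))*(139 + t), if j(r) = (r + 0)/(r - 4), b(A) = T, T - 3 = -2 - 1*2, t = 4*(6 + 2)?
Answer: -513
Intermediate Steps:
t = 32 (t = 4*8 = 32)
T = -1 (T = 3 + (-2 - 1*2) = 3 + (-2 - 2) = 3 - 4 = -1)
b(A) = -1
j(r) = r/(-4 + r)
(6*(j(-4) + b(-5)))*(139 + t) = (6*(-4/(-4 - 4) - 1))*(139 + 32) = (6*(-4/(-8) - 1))*171 = (6*(-4*(-⅛) - 1))*171 = (6*(½ - 1))*171 = (6*(-½))*171 = -3*171 = -513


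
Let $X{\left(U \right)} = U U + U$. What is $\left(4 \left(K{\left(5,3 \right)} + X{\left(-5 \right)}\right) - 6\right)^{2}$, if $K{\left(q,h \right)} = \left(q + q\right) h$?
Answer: $37636$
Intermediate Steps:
$K{\left(q,h \right)} = 2 h q$ ($K{\left(q,h \right)} = 2 q h = 2 h q$)
$X{\left(U \right)} = U + U^{2}$ ($X{\left(U \right)} = U^{2} + U = U + U^{2}$)
$\left(4 \left(K{\left(5,3 \right)} + X{\left(-5 \right)}\right) - 6\right)^{2} = \left(4 \left(2 \cdot 3 \cdot 5 - 5 \left(1 - 5\right)\right) - 6\right)^{2} = \left(4 \left(30 - -20\right) - 6\right)^{2} = \left(4 \left(30 + 20\right) - 6\right)^{2} = \left(4 \cdot 50 - 6\right)^{2} = \left(200 - 6\right)^{2} = 194^{2} = 37636$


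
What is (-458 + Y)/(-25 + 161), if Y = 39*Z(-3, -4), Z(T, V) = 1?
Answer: -419/136 ≈ -3.0809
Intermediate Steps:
Y = 39 (Y = 39*1 = 39)
(-458 + Y)/(-25 + 161) = (-458 + 39)/(-25 + 161) = -419/136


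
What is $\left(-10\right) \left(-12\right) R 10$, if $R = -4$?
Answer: $-4800$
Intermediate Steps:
$\left(-10\right) \left(-12\right) R 10 = \left(-10\right) \left(-12\right) \left(\left(-4\right) 10\right) = 120 \left(-40\right) = -4800$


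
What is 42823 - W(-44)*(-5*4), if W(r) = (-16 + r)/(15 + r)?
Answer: 1243067/29 ≈ 42864.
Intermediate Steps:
W(r) = (-16 + r)/(15 + r)
42823 - W(-44)*(-5*4) = 42823 - (-16 - 44)/(15 - 44)*(-5*4) = 42823 - -60/(-29)*(-20) = 42823 - (-1/29*(-60))*(-20) = 42823 - 60*(-20)/29 = 42823 - 1*(-1200/29) = 42823 + 1200/29 = 1243067/29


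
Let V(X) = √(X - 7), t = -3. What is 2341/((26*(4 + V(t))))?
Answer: 2341/169 - 2341*I*√10/676 ≈ 13.852 - 10.951*I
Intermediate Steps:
V(X) = √(-7 + X)
2341/((26*(4 + V(t)))) = 2341/((26*(4 + √(-7 - 3)))) = 2341/((26*(4 + √(-10)))) = 2341/((26*(4 + I*√10))) = 2341/(104 + 26*I*√10)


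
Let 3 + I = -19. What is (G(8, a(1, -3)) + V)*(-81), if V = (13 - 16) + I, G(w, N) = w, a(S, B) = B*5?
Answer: 1377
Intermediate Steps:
a(S, B) = 5*B
I = -22 (I = -3 - 19 = -22)
V = -25 (V = (13 - 16) - 22 = -3 - 22 = -25)
(G(8, a(1, -3)) + V)*(-81) = (8 - 25)*(-81) = -17*(-81) = 1377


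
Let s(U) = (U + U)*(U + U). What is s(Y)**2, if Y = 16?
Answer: 1048576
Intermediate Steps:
s(U) = 4*U**2 (s(U) = (2*U)*(2*U) = 4*U**2)
s(Y)**2 = (4*16**2)**2 = (4*256)**2 = 1024**2 = 1048576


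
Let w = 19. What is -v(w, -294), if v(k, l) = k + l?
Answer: 275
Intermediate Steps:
-v(w, -294) = -(19 - 294) = -1*(-275) = 275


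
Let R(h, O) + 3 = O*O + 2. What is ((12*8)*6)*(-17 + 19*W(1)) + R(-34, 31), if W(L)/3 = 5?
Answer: 155328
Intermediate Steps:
R(h, O) = -1 + O² (R(h, O) = -3 + (O*O + 2) = -3 + (O² + 2) = -3 + (2 + O²) = -1 + O²)
W(L) = 15 (W(L) = 3*5 = 15)
((12*8)*6)*(-17 + 19*W(1)) + R(-34, 31) = ((12*8)*6)*(-17 + 19*15) + (-1 + 31²) = (96*6)*(-17 + 285) + (-1 + 961) = 576*268 + 960 = 154368 + 960 = 155328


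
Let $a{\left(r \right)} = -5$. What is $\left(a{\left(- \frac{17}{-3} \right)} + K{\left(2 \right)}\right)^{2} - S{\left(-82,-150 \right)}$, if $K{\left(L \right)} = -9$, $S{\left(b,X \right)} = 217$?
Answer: $-21$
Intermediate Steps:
$\left(a{\left(- \frac{17}{-3} \right)} + K{\left(2 \right)}\right)^{2} - S{\left(-82,-150 \right)} = \left(-5 - 9\right)^{2} - 217 = \left(-14\right)^{2} - 217 = 196 - 217 = -21$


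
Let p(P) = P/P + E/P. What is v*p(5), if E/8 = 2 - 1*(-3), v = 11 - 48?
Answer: -333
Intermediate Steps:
v = -37
E = 40 (E = 8*(2 - 1*(-3)) = 8*(2 + 3) = 8*5 = 40)
p(P) = 1 + 40/P (p(P) = P/P + 40/P = 1 + 40/P)
v*p(5) = -37*(40 + 5)/5 = -37*45/5 = -37*9 = -333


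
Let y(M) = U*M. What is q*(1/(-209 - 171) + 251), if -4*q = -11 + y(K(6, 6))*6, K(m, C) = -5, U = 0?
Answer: 1049169/1520 ≈ 690.24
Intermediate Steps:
y(M) = 0 (y(M) = 0*M = 0)
q = 11/4 (q = -(-11 + 0*6)/4 = -(-11 + 0)/4 = -¼*(-11) = 11/4 ≈ 2.7500)
q*(1/(-209 - 171) + 251) = 11*(1/(-209 - 171) + 251)/4 = 11*(1/(-380) + 251)/4 = 11*(-1/380 + 251)/4 = (11/4)*(95379/380) = 1049169/1520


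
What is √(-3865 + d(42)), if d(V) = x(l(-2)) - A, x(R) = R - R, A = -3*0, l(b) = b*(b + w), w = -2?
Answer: I*√3865 ≈ 62.169*I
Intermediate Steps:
l(b) = b*(-2 + b) (l(b) = b*(b - 2) = b*(-2 + b))
A = 0
x(R) = 0
d(V) = 0 (d(V) = 0 - 1*0 = 0 + 0 = 0)
√(-3865 + d(42)) = √(-3865 + 0) = √(-3865) = I*√3865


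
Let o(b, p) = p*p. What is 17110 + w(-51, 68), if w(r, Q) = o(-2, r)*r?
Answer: -115541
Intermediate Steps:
o(b, p) = p²
w(r, Q) = r³ (w(r, Q) = r²*r = r³)
17110 + w(-51, 68) = 17110 + (-51)³ = 17110 - 132651 = -115541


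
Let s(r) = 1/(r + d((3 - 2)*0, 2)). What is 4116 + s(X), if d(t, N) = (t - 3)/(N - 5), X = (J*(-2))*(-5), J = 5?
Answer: 209917/51 ≈ 4116.0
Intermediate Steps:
X = 50 (X = (5*(-2))*(-5) = -10*(-5) = 50)
d(t, N) = (-3 + t)/(-5 + N)
s(r) = 1/(1 + r) (s(r) = 1/(r + (-3 + (3 - 2)*0)/(-5 + 2)) = 1/(r + (-3 + 1*0)/(-3)) = 1/(r - (-3 + 0)/3) = 1/(r - ⅓*(-3)) = 1/(r + 1) = 1/(1 + r))
4116 + s(X) = 4116 + 1/(1 + 50) = 4116 + 1/51 = 209917/51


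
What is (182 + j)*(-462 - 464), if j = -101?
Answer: -75006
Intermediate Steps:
(182 + j)*(-462 - 464) = (182 - 101)*(-462 - 464) = 81*(-926) = -75006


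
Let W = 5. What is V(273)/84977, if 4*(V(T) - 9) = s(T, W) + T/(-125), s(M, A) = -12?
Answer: 2727/42488500 ≈ 6.4182e-5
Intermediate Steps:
V(T) = 6 - T/500 (V(T) = 9 + (-12 + T/(-125))/4 = 9 + (-12 + T*(-1/125))/4 = 9 + (-12 - T/125)/4 = 9 + (-3 - T/500) = 6 - T/500)
V(273)/84977 = (6 - 1/500*273)/84977 = (6 - 273/500)*(1/84977) = (2727/500)*(1/84977) = 2727/42488500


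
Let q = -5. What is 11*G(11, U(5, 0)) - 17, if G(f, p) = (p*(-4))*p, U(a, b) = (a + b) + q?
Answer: -17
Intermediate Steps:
U(a, b) = -5 + a + b (U(a, b) = (a + b) - 5 = -5 + a + b)
G(f, p) = -4*p**2 (G(f, p) = (-4*p)*p = -4*p**2)
11*G(11, U(5, 0)) - 17 = 11*(-4*(-5 + 5 + 0)**2) - 17 = 11*(-4*0**2) - 17 = 11*(-4*0) - 17 = 11*0 - 17 = 0 - 17 = -17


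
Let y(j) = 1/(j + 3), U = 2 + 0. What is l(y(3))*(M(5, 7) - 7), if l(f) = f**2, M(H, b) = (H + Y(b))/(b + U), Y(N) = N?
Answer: -17/108 ≈ -0.15741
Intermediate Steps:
U = 2
y(j) = 1/(3 + j)
M(H, b) = (H + b)/(2 + b) (M(H, b) = (H + b)/(b + 2) = (H + b)/(2 + b))
l(y(3))*(M(5, 7) - 7) = (1/(3 + 3))**2*((5 + 7)/(2 + 7) - 7) = (1/6)**2*(12/9 - 7) = (1/6)**2*((1/9)*12 - 7) = (4/3 - 7)/36 = (1/36)*(-17/3) = -17/108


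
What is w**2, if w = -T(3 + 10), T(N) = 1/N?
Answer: 1/169 ≈ 0.0059172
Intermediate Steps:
w = -1/13 (w = -1/(3 + 10) = -1/13 ≈ -0.076923)
w**2 = (-1/13)**2 = 1/169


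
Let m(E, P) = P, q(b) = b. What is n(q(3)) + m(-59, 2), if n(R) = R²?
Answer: 11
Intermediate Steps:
n(q(3)) + m(-59, 2) = 3² + 2 = 9 + 2 = 11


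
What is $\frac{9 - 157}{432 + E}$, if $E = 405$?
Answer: $- \frac{148}{837} \approx -0.17682$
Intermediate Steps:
$\frac{9 - 157}{432 + E} = \frac{9 - 157}{432 + 405} = - \frac{148}{837}$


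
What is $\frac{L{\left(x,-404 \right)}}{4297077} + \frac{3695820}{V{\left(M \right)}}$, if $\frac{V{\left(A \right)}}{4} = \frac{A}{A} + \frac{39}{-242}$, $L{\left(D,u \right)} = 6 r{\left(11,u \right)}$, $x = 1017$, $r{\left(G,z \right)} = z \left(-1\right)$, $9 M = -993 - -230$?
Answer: $\frac{320271333046514}{290768877} \approx 1.1015 \cdot 10^{6}$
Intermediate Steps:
$M = - \frac{763}{9}$ ($M = \frac{-993 - -230}{9} = \frac{-993 + 230}{9} = \frac{1}{9} \left(-763\right) = - \frac{763}{9} \approx -84.778$)
$r{\left(G,z \right)} = - z$
$L{\left(D,u \right)} = - 6 u$ ($L{\left(D,u \right)} = 6 \left(- u\right) = - 6 u$)
$V{\left(A \right)} = \frac{406}{121}$ ($V{\left(A \right)} = 4 \left(\frac{A}{A} + \frac{39}{-242}\right) = 4 \left(1 + 39 \left(- \frac{1}{242}\right)\right) = 4 \left(1 - \frac{39}{242}\right) = 4 \cdot \frac{203}{242} = \frac{406}{121}$)
$\frac{L{\left(x,-404 \right)}}{4297077} + \frac{3695820}{V{\left(M \right)}} = \frac{\left(-6\right) \left(-404\right)}{4297077} + \frac{3695820}{\frac{406}{121}} = 2424 \cdot \frac{1}{4297077} + 3695820 \cdot \frac{121}{406} = \frac{808}{1432359} + \frac{223597110}{203} = \frac{320271333046514}{290768877}$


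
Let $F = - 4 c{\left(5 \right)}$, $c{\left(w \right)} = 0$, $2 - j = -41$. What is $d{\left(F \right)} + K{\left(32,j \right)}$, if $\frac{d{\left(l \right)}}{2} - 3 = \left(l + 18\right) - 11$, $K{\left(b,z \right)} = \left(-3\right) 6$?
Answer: $2$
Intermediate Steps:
$j = 43$ ($j = 2 - -41 = 2 + 41 = 43$)
$K{\left(b,z \right)} = -18$
$F = 0$ ($F = \left(-4\right) 0 = 0$)
$d{\left(l \right)} = 20 + 2 l$ ($d{\left(l \right)} = 6 + 2 \left(\left(l + 18\right) - 11\right) = 6 + 2 \left(\left(18 + l\right) - 11\right) = 6 + 2 \left(7 + l\right) = 6 + \left(14 + 2 l\right) = 20 + 2 l$)
$d{\left(F \right)} + K{\left(32,j \right)} = \left(20 + 2 \cdot 0\right) - 18 = \left(20 + 0\right) - 18 = 20 - 18 = 2$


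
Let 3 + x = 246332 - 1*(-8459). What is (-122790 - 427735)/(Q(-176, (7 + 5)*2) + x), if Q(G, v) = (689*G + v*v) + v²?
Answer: -550525/134676 ≈ -4.0878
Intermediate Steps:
x = 254788 (x = -3 + (246332 - 1*(-8459)) = -3 + (246332 + 8459) = -3 + 254791 = 254788)
Q(G, v) = 2*v² + 689*G (Q(G, v) = (689*G + v²) + v² = (v² + 689*G) + v² = 2*v² + 689*G)
(-122790 - 427735)/(Q(-176, (7 + 5)*2) + x) = (-122790 - 427735)/((2*((7 + 5)*2)² + 689*(-176)) + 254788) = -550525/((2*(12*2)² - 121264) + 254788) = -550525/((2*24² - 121264) + 254788) = -550525/((2*576 - 121264) + 254788) = -550525/((1152 - 121264) + 254788) = -550525/(-120112 + 254788) = -550525/134676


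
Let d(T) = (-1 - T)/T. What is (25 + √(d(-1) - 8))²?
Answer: 617 + 100*I*√2 ≈ 617.0 + 141.42*I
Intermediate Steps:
d(T) = (-1 - T)/T
(25 + √(d(-1) - 8))² = (25 + √((-1 - 1*(-1))/(-1) - 8))² = (25 + √(-(-1 + 1) - 8))² = (25 + √(-1*0 - 8))² = (25 + √(0 - 8))² = (25 + √(-8))² = (25 + 2*I*√2)²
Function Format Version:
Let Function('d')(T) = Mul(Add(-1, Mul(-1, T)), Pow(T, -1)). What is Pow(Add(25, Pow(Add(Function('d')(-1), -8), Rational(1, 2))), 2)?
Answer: Add(617, Mul(100, I, Pow(2, Rational(1, 2)))) ≈ Add(617.00, Mul(141.42, I))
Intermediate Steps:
Function('d')(T) = Mul(Pow(T, -1), Add(-1, Mul(-1, T)))
Pow(Add(25, Pow(Add(Function('d')(-1), -8), Rational(1, 2))), 2) = Pow(Add(25, Pow(Add(Mul(Pow(-1, -1), Add(-1, Mul(-1, -1))), -8), Rational(1, 2))), 2) = Pow(Add(25, Pow(Add(Mul(-1, Add(-1, 1)), -8), Rational(1, 2))), 2) = Pow(Add(25, Pow(Add(Mul(-1, 0), -8), Rational(1, 2))), 2) = Pow(Add(25, Pow(Add(0, -8), Rational(1, 2))), 2) = Pow(Add(25, Pow(-8, Rational(1, 2))), 2) = Pow(Add(25, Mul(2, I, Pow(2, Rational(1, 2)))), 2)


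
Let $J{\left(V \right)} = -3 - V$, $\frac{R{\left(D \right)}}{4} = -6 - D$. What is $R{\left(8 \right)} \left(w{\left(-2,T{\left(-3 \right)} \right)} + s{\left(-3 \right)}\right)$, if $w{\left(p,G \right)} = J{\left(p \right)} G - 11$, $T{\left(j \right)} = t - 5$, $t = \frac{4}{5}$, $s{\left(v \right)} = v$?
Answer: $\frac{2744}{5} \approx 548.8$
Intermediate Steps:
$t = \frac{4}{5}$ ($t = 4 \cdot \frac{1}{5} = \frac{4}{5} \approx 0.8$)
$R{\left(D \right)} = -24 - 4 D$ ($R{\left(D \right)} = 4 \left(-6 - D\right) = -24 - 4 D$)
$T{\left(j \right)} = - \frac{21}{5}$ ($T{\left(j \right)} = \frac{4}{5} - 5 = - \frac{21}{5}$)
$w{\left(p,G \right)} = -11 + G \left(-3 - p\right)$ ($w{\left(p,G \right)} = \left(-3 - p\right) G - 11 = G \left(-3 - p\right) - 11 = -11 + G \left(-3 - p\right)$)
$R{\left(8 \right)} \left(w{\left(-2,T{\left(-3 \right)} \right)} + s{\left(-3 \right)}\right) = \left(-24 - 32\right) \left(\left(-11 - - \frac{21 \left(3 - 2\right)}{5}\right) - 3\right) = \left(-24 - 32\right) \left(\left(-11 - \left(- \frac{21}{5}\right) 1\right) - 3\right) = - 56 \left(\left(-11 + \frac{21}{5}\right) - 3\right) = - 56 \left(- \frac{34}{5} - 3\right) = \left(-56\right) \left(- \frac{49}{5}\right) = \frac{2744}{5}$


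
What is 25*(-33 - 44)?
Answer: -1925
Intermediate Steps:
25*(-33 - 44) = 25*(-77) = -1925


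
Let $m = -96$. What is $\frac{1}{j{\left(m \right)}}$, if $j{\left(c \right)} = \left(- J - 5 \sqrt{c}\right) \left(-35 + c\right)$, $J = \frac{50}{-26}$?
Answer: $- \frac{13}{2128619} - \frac{676 i \sqrt{6}}{10643095} \approx -6.1072 \cdot 10^{-6} - 0.00015558 i$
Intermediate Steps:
$J = - \frac{25}{13}$ ($J = 50 \left(- \frac{1}{26}\right) = - \frac{25}{13} \approx -1.9231$)
$j{\left(c \right)} = \left(-35 + c\right) \left(\frac{25}{13} - 5 \sqrt{c}\right)$ ($j{\left(c \right)} = \left(\left(-1\right) \left(- \frac{25}{13}\right) - 5 \sqrt{c}\right) \left(-35 + c\right) = \left(\frac{25}{13} - 5 \sqrt{c}\right) \left(-35 + c\right) = \left(-35 + c\right) \left(\frac{25}{13} - 5 \sqrt{c}\right)$)
$\frac{1}{j{\left(m \right)}} = \frac{1}{- \frac{875}{13} - 5 \left(-96\right)^{\frac{3}{2}} + 175 \sqrt{-96} + \frac{25}{13} \left(-96\right)} = \frac{1}{- \frac{875}{13} - 5 \left(- 384 i \sqrt{6}\right) + 175 \cdot 4 i \sqrt{6} - \frac{2400}{13}} = \frac{1}{- \frac{875}{13} + 1920 i \sqrt{6} + 700 i \sqrt{6} - \frac{2400}{13}} = \frac{1}{- \frac{3275}{13} + 2620 i \sqrt{6}}$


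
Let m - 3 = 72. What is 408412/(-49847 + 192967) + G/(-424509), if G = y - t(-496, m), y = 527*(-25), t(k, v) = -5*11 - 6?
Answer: 43812861347/15188932020 ≈ 2.8845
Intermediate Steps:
m = 75 (m = 3 + 72 = 75)
t(k, v) = -61 (t(k, v) = -55 - 6 = -61)
y = -13175
G = -13114 (G = -13175 - 1*(-61) = -13175 + 61 = -13114)
408412/(-49847 + 192967) + G/(-424509) = 408412/(-49847 + 192967) - 13114/(-424509) = 408412/143120 - 13114*(-1/424509) = 408412*(1/143120) + 13114/424509 = 102103/35780 + 13114/424509 = 43812861347/15188932020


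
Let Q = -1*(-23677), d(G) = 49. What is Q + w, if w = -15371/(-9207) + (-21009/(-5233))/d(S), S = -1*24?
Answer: 55901537955533/2360831319 ≈ 23679.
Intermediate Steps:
S = -24
Q = 23677
w = 4134815570/2360831319 (w = -15371/(-9207) - 21009/(-5233)/49 = -15371*(-1/9207) - 21009*(-1/5233)*(1/49) = 15371/9207 + (21009/5233)*(1/49) = 15371/9207 + 21009/256417 = 4134815570/2360831319 ≈ 1.7514)
Q + w = 23677 + 4134815570/2360831319 = 55901537955533/2360831319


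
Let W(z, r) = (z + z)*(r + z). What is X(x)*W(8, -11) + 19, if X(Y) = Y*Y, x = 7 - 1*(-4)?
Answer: -5789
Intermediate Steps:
W(z, r) = 2*z*(r + z) (W(z, r) = (2*z)*(r + z) = 2*z*(r + z))
x = 11 (x = 7 + 4 = 11)
X(Y) = Y²
X(x)*W(8, -11) + 19 = 11²*(2*8*(-11 + 8)) + 19 = 121*(2*8*(-3)) + 19 = 121*(-48) + 19 = -5808 + 19 = -5789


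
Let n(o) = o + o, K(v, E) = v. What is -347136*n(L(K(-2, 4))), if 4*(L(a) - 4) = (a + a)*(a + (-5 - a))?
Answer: -6248448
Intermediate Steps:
L(a) = 4 - 5*a/2 (L(a) = 4 + ((a + a)*(a + (-5 - a)))/4 = 4 + ((2*a)*(-5))/4 = 4 + (-10*a)/4 = 4 - 5*a/2)
n(o) = 2*o
-347136*n(L(K(-2, 4))) = -694272*(4 - 5/2*(-2)) = -694272*(4 + 5) = -694272*9 = -347136*18 = -6248448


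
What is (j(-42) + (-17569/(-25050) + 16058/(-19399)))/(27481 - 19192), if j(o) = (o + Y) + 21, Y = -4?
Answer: -12210055619/4027997690550 ≈ -0.0030313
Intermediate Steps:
j(o) = 17 + o (j(o) = (o - 4) + 21 = (-4 + o) + 21 = 17 + o)
(j(-42) + (-17569/(-25050) + 16058/(-19399)))/(27481 - 19192) = ((17 - 42) + (-17569/(-25050) + 16058/(-19399)))/(27481 - 19192) = (-25 + (-17569*(-1/25050) + 16058*(-1/19399)))/8289 = (-25 + (17569/25050 - 16058/19399))*(1/8289) = (-25 - 61431869/485944950)*(1/8289) = -12210055619/485944950*1/8289 = -12210055619/4027997690550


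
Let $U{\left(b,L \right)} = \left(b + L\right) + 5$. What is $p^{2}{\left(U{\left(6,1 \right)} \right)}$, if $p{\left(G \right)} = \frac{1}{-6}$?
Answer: $\frac{1}{36} \approx 0.027778$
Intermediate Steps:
$U{\left(b,L \right)} = 5 + L + b$ ($U{\left(b,L \right)} = \left(L + b\right) + 5 = 5 + L + b$)
$p{\left(G \right)} = - \frac{1}{6}$
$p^{2}{\left(U{\left(6,1 \right)} \right)} = \left(- \frac{1}{6}\right)^{2} = \frac{1}{36}$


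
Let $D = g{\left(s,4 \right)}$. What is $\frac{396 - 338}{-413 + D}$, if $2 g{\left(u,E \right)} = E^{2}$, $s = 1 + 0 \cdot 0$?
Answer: $- \frac{58}{405} \approx -0.14321$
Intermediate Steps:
$s = 1$ ($s = 1 + 0 = 1$)
$g{\left(u,E \right)} = \frac{E^{2}}{2}$
$D = 8$ ($D = \frac{4^{2}}{2} = \frac{1}{2} \cdot 16 = 8$)
$\frac{396 - 338}{-413 + D} = \frac{396 - 338}{-413 + 8} = \frac{58}{-405} = 58 \left(- \frac{1}{405}\right) = - \frac{58}{405}$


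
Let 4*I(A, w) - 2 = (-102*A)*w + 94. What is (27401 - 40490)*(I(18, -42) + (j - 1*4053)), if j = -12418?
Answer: -37054959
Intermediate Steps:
I(A, w) = 24 - 51*A*w/2 (I(A, w) = ½ + ((-102*A)*w + 94)/4 = ½ + (-102*A*w + 94)/4 = ½ + (94 - 102*A*w)/4 = ½ + (47/2 - 51*A*w/2) = 24 - 51*A*w/2)
(27401 - 40490)*(I(18, -42) + (j - 1*4053)) = (27401 - 40490)*((24 - 51/2*18*(-42)) + (-12418 - 1*4053)) = -13089*((24 + 19278) + (-12418 - 4053)) = -13089*(19302 - 16471) = -13089*2831 = -37054959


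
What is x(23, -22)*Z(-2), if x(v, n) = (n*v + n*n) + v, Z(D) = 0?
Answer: 0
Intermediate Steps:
x(v, n) = v + n**2 + n*v (x(v, n) = (n*v + n**2) + v = (n**2 + n*v) + v = v + n**2 + n*v)
x(23, -22)*Z(-2) = (23 + (-22)**2 - 22*23)*0 = (23 + 484 - 506)*0 = 1*0 = 0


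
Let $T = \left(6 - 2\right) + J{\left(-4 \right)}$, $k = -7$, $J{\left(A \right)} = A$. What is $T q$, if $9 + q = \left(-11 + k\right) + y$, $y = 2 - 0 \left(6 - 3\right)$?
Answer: $0$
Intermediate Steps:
$T = 0$ ($T = \left(6 - 2\right) - 4 = 4 - 4 = 0$)
$y = 2$ ($y = 2 - 0 \cdot 3 = 2 - 0 = 2 + 0 = 2$)
$q = -25$ ($q = -9 + \left(\left(-11 - 7\right) + 2\right) = -9 + \left(-18 + 2\right) = -9 - 16 = -25$)
$T q = 0 \left(-25\right) = 0$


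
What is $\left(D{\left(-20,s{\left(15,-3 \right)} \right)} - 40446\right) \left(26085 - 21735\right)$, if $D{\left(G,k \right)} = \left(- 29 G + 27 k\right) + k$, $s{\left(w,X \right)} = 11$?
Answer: $-172077300$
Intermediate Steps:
$D{\left(G,k \right)} = - 29 G + 28 k$
$\left(D{\left(-20,s{\left(15,-3 \right)} \right)} - 40446\right) \left(26085 - 21735\right) = \left(\left(\left(-29\right) \left(-20\right) + 28 \cdot 11\right) - 40446\right) \left(26085 - 21735\right) = \left(\left(580 + 308\right) - 40446\right) 4350 = \left(888 - 40446\right) 4350 = \left(-39558\right) 4350 = -172077300$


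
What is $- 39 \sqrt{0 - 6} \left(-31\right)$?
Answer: $1209 i \sqrt{6} \approx 2961.4 i$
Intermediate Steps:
$- 39 \sqrt{0 - 6} \left(-31\right) = - 39 \sqrt{-6} \left(-31\right) = - 39 i \sqrt{6} \left(-31\right) = 1209 i \sqrt{6}$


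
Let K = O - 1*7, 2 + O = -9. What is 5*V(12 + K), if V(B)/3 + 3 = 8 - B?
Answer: 165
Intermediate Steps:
O = -11 (O = -2 - 9 = -11)
K = -18 (K = -11 - 1*7 = -11 - 7 = -18)
V(B) = 15 - 3*B (V(B) = -9 + 3*(8 - B) = -9 + (24 - 3*B) = 15 - 3*B)
5*V(12 + K) = 5*(15 - 3*(12 - 18)) = 5*(15 - 3*(-6)) = 5*(15 + 18) = 5*33 = 165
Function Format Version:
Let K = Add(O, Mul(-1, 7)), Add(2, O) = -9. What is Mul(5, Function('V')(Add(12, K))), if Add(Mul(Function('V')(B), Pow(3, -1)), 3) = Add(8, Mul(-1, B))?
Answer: 165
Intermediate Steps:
O = -11 (O = Add(-2, -9) = -11)
K = -18 (K = Add(-11, Mul(-1, 7)) = Add(-11, -7) = -18)
Function('V')(B) = Add(15, Mul(-3, B)) (Function('V')(B) = Add(-9, Mul(3, Add(8, Mul(-1, B)))) = Add(-9, Add(24, Mul(-3, B))) = Add(15, Mul(-3, B)))
Mul(5, Function('V')(Add(12, K))) = Mul(5, Add(15, Mul(-3, Add(12, -18)))) = Mul(5, Add(15, Mul(-3, -6))) = Mul(5, Add(15, 18)) = Mul(5, 33) = 165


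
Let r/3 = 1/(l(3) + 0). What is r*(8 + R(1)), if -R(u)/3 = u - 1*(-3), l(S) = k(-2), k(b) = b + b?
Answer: 3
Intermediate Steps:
k(b) = 2*b
l(S) = -4 (l(S) = 2*(-2) = -4)
r = -¾ (r = 3/(-4 + 0) = 3/(-4) = 3*(-¼) = -¾ ≈ -0.75000)
R(u) = -9 - 3*u (R(u) = -3*(u - 1*(-3)) = -3*(u + 3) = -3*(3 + u) = -9 - 3*u)
r*(8 + R(1)) = -3*(8 + (-9 - 3*1))/4 = -3*(8 + (-9 - 3))/4 = -3*(8 - 12)/4 = -¾*(-4) = 3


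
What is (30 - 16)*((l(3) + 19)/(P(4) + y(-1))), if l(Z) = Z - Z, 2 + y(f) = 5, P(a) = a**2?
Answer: 14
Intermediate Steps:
y(f) = 3 (y(f) = -2 + 5 = 3)
l(Z) = 0
(30 - 16)*((l(3) + 19)/(P(4) + y(-1))) = (30 - 16)*((0 + 19)/(4**2 + 3)) = 14*(19/(16 + 3)) = 14*(19/19) = 14*(19*(1/19)) = 14*1 = 14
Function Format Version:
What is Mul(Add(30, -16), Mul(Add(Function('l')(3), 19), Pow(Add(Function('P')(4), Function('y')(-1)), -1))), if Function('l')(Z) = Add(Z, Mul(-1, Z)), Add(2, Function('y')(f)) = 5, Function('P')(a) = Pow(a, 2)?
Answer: 14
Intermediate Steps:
Function('y')(f) = 3 (Function('y')(f) = Add(-2, 5) = 3)
Function('l')(Z) = 0
Mul(Add(30, -16), Mul(Add(Function('l')(3), 19), Pow(Add(Function('P')(4), Function('y')(-1)), -1))) = Mul(Add(30, -16), Mul(Add(0, 19), Pow(Add(Pow(4, 2), 3), -1))) = Mul(14, Mul(19, Pow(Add(16, 3), -1))) = Mul(14, Mul(19, Pow(19, -1))) = Mul(14, Mul(19, Rational(1, 19))) = Mul(14, 1) = 14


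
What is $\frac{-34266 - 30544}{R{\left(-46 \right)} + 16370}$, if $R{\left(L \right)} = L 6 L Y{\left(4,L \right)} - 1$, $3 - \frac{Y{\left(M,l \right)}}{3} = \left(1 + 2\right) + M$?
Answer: $\frac{64810}{135983} \approx 0.4766$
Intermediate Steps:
$Y{\left(M,l \right)} = - 3 M$ ($Y{\left(M,l \right)} = 9 - 3 \left(\left(1 + 2\right) + M\right) = 9 - 3 \left(3 + M\right) = 9 - \left(9 + 3 M\right) = - 3 M$)
$R{\left(L \right)} = -1 - 72 L^{2}$ ($R{\left(L \right)} = L 6 L \left(\left(-3\right) 4\right) - 1 = L 6 L \left(-12\right) - 1 = L \left(- 72 L\right) - 1 = - 72 L^{2} - 1 = -1 - 72 L^{2}$)
$\frac{-34266 - 30544}{R{\left(-46 \right)} + 16370} = \frac{-34266 - 30544}{\left(-1 - 72 \left(-46\right)^{2}\right) + 16370} = - \frac{64810}{\left(-1 - 152352\right) + 16370} = - \frac{64810}{-152353 + 16370} = - \frac{64810}{-135983} = \left(-64810\right) \left(- \frac{1}{135983}\right) = \frac{64810}{135983}$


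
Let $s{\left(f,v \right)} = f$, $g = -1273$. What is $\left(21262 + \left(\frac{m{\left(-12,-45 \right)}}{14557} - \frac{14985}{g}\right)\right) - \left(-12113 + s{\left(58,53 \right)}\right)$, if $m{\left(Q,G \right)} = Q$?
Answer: $\frac{617617480706}{18531061} \approx 33329.0$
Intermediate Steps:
$\left(21262 + \left(\frac{m{\left(-12,-45 \right)}}{14557} - \frac{14985}{g}\right)\right) - \left(-12113 + s{\left(58,53 \right)}\right) = \left(21262 - \left(- \frac{14985}{1273} + \frac{12}{14557}\right)\right) + \left(12113 - 58\right) = \left(21262 - - \frac{218121369}{18531061}\right) + \left(12113 - 58\right) = \left(21262 + \left(- \frac{12}{14557} + \frac{14985}{1273}\right)\right) + 12055 = \left(21262 + \frac{218121369}{18531061}\right) + 12055 = \frac{394225540351}{18531061} + 12055 = \frac{617617480706}{18531061}$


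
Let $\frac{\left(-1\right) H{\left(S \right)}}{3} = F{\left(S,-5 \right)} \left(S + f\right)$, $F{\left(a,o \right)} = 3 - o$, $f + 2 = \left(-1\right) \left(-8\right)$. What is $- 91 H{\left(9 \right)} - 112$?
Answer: $32648$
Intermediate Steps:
$f = 6$ ($f = -2 - -8 = -2 + 8 = 6$)
$H{\left(S \right)} = -144 - 24 S$ ($H{\left(S \right)} = - 3 \left(3 - -5\right) \left(S + 6\right) = - 3 \left(3 + 5\right) \left(6 + S\right) = - 3 \cdot 8 \left(6 + S\right) = - 3 \left(48 + 8 S\right) = -144 - 24 S$)
$- 91 H{\left(9 \right)} - 112 = - 91 \left(-144 - 216\right) - 112 = \left(-91\right) \left(-360\right) - 112 = 32760 - 112 = 32648$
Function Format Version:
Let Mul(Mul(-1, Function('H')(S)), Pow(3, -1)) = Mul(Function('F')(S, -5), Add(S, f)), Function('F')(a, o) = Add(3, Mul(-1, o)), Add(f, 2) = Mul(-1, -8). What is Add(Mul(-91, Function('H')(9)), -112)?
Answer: 32648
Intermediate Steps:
f = 6 (f = Add(-2, Mul(-1, -8)) = Add(-2, 8) = 6)
Function('H')(S) = Add(-144, Mul(-24, S)) (Function('H')(S) = Mul(-3, Mul(Add(3, Mul(-1, -5)), Add(S, 6))) = Mul(-3, Mul(Add(3, 5), Add(6, S))) = Mul(-3, Mul(8, Add(6, S))) = Mul(-3, Add(48, Mul(8, S))) = Add(-144, Mul(-24, S)))
Add(Mul(-91, Function('H')(9)), -112) = Add(Mul(-91, Add(-144, Mul(-24, 9))), -112) = Add(Mul(-91, Add(-144, -216)), -112) = Add(Mul(-91, -360), -112) = Add(32760, -112) = 32648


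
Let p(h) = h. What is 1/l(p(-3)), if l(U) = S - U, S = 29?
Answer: 1/32 ≈ 0.031250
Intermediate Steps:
l(U) = 29 - U
1/l(p(-3)) = 1/(29 - 1*(-3)) = 1/(29 + 3) = 1/32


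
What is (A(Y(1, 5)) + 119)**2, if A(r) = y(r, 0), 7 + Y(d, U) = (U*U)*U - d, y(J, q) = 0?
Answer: 14161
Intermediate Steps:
Y(d, U) = -7 + U**3 - d (Y(d, U) = -7 + ((U*U)*U - d) = -7 + (U**2*U - d) = -7 + (U**3 - d) = -7 + U**3 - d)
A(r) = 0
(A(Y(1, 5)) + 119)**2 = (0 + 119)**2 = 119**2 = 14161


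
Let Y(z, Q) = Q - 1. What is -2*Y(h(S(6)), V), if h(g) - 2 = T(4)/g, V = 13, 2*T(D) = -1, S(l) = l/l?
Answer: -24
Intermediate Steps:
S(l) = 1
T(D) = -½ (T(D) = (½)*(-1) = -½)
h(g) = 2 - 1/(2*g)
Y(z, Q) = -1 + Q
-2*Y(h(S(6)), V) = -2*(-1 + 13) = -2*12 = -24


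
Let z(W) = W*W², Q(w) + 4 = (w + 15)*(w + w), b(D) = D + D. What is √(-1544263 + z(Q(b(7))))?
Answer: √525969849 ≈ 22934.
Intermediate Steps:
b(D) = 2*D
Q(w) = -4 + 2*w*(15 + w) (Q(w) = -4 + (w + 15)*(w + w) = -4 + (15 + w)*(2*w) = -4 + 2*w*(15 + w))
z(W) = W³
√(-1544263 + z(Q(b(7)))) = √(-1544263 + (-4 + 2*(2*7)² + 30*(2*7))³) = √(-1544263 + (-4 + 2*14² + 30*14)³) = √(-1544263 + (-4 + 2*196 + 420)³) = √(-1544263 + (-4 + 392 + 420)³) = √(-1544263 + 808³) = √(-1544263 + 527514112) = √525969849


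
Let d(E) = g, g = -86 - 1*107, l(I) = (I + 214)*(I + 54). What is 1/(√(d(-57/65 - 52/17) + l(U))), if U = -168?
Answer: -I*√5437/5437 ≈ -0.013562*I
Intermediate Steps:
l(I) = (54 + I)*(214 + I) (l(I) = (214 + I)*(54 + I) = (54 + I)*(214 + I))
g = -193 (g = -86 - 107 = -193)
d(E) = -193
1/(√(d(-57/65 - 52/17) + l(U))) = 1/(√(-193 + (11556 + (-168)² + 268*(-168)))) = 1/(√(-193 + (11556 + 28224 - 45024))) = 1/(√(-193 - 5244)) = 1/(√(-5437)) = 1/(I*√5437) = -I*√5437/5437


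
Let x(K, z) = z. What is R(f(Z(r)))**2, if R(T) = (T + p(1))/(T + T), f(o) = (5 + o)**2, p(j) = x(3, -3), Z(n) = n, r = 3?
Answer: 3721/16384 ≈ 0.22711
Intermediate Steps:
p(j) = -3
R(T) = (-3 + T)/(2*T) (R(T) = (T - 3)/(T + T) = (-3 + T)/((2*T)) = (-3 + T)*(1/(2*T)) = (-3 + T)/(2*T))
R(f(Z(r)))**2 = ((-3 + (5 + 3)**2)/(2*((5 + 3)**2)))**2 = ((-3 + 8**2)/(2*(8**2)))**2 = ((1/2)*(-3 + 64)/64)**2 = ((1/2)*(1/64)*61)**2 = (61/128)**2 = 3721/16384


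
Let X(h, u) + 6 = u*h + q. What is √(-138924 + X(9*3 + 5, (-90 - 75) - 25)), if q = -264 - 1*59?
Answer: I*√145333 ≈ 381.23*I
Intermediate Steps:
q = -323 (q = -264 - 59 = -323)
X(h, u) = -329 + h*u (X(h, u) = -6 + (u*h - 323) = -6 + (h*u - 323) = -6 + (-323 + h*u) = -329 + h*u)
√(-138924 + X(9*3 + 5, (-90 - 75) - 25)) = √(-138924 + (-329 + (9*3 + 5)*((-90 - 75) - 25))) = √(-138924 + (-329 + (27 + 5)*(-165 - 25))) = √(-138924 + (-329 + 32*(-190))) = √(-138924 + (-329 - 6080)) = √(-138924 - 6409) = √(-145333) = I*√145333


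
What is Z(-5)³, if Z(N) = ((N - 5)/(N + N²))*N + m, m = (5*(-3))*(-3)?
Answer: 857375/8 ≈ 1.0717e+5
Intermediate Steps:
m = 45 (m = -15*(-3) = 45)
Z(N) = 45 + N*(-5 + N)/(N + N²) (Z(N) = ((N - 5)/(N + N²))*N + 45 = ((-5 + N)/(N + N²))*N + 45 = N*(-5 + N)/(N + N²) + 45 = 45 + N*(-5 + N)/(N + N²))
Z(-5)³ = (2*(20 + 23*(-5))/(1 - 5))³ = (2*(20 - 115)/(-4))³ = (2*(-¼)*(-95))³ = (95/2)³ = 857375/8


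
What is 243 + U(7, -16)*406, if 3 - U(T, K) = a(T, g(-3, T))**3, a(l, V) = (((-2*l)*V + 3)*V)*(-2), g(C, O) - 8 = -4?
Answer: -30947358283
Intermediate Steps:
g(C, O) = 4 (g(C, O) = 8 - 4 = 4)
a(l, V) = -2*V*(3 - 2*V*l) (a(l, V) = ((-2*V*l + 3)*V)*(-2) = ((3 - 2*V*l)*V)*(-2) = (V*(3 - 2*V*l))*(-2) = -2*V*(3 - 2*V*l))
U(T, K) = 3 - (-24 + 64*T)**3 (U(T, K) = 3 - (2*4*(-3 + 2*4*T))**3 = 3 - (2*4*(-3 + 8*T))**3 = 3 - (-24 + 64*T)**3)
243 + U(7, -16)*406 = 243 + (3 - 512*(-3 + 8*7)**3)*406 = 243 + (3 - 512*(-3 + 56)**3)*406 = 243 + (3 - 512*53**3)*406 = 243 + (3 - 512*148877)*406 = 243 + (3 - 76225024)*406 = 243 - 76225021*406 = 243 - 30947358526 = -30947358283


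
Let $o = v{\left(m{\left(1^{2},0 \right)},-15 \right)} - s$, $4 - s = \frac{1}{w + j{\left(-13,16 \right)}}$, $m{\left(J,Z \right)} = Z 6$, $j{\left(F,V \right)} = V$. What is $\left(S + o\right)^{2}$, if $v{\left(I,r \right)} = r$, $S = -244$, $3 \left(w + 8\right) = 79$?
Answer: $\frac{733651396}{10609} \approx 69154.0$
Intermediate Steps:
$w = \frac{55}{3}$ ($w = -8 + \frac{1}{3} \cdot 79 = -8 + \frac{79}{3} = \frac{55}{3} \approx 18.333$)
$m{\left(J,Z \right)} = 6 Z$
$s = \frac{409}{103}$ ($s = 4 - \frac{1}{\frac{55}{3} + 16} = 4 - \frac{1}{\frac{103}{3}} = 4 - \frac{3}{103} = \frac{409}{103} \approx 3.9709$)
$o = - \frac{1954}{103}$ ($o = -15 - \frac{409}{103} = - \frac{1954}{103} \approx -18.971$)
$\left(S + o\right)^{2} = \left(-244 - \frac{1954}{103}\right)^{2} = \left(- \frac{27086}{103}\right)^{2} = \frac{733651396}{10609}$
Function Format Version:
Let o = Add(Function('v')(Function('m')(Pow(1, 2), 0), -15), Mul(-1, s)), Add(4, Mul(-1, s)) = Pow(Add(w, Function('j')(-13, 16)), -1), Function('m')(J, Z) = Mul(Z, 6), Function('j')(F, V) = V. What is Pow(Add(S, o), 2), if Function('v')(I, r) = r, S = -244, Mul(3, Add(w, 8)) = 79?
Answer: Rational(733651396, 10609) ≈ 69154.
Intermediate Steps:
w = Rational(55, 3) (w = Add(-8, Mul(Rational(1, 3), 79)) = Add(-8, Rational(79, 3)) = Rational(55, 3) ≈ 18.333)
Function('m')(J, Z) = Mul(6, Z)
s = Rational(409, 103) (s = Add(4, Mul(-1, Pow(Add(Rational(55, 3), 16), -1))) = Add(4, Mul(-1, Pow(Rational(103, 3), -1))) = Add(4, Mul(-1, Rational(3, 103))) = Add(4, Rational(-3, 103)) = Rational(409, 103) ≈ 3.9709)
o = Rational(-1954, 103) (o = Add(-15, Mul(-1, Rational(409, 103))) = Add(-15, Rational(-409, 103)) = Rational(-1954, 103) ≈ -18.971)
Pow(Add(S, o), 2) = Pow(Add(-244, Rational(-1954, 103)), 2) = Pow(Rational(-27086, 103), 2) = Rational(733651396, 10609)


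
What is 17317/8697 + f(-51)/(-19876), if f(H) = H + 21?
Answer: 172226801/86430786 ≈ 1.9927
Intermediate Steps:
f(H) = 21 + H
17317/8697 + f(-51)/(-19876) = 17317/8697 + (21 - 51)/(-19876) = 17317*(1/8697) - 30*(-1/19876) = 17317/8697 + 15/9938 = 172226801/86430786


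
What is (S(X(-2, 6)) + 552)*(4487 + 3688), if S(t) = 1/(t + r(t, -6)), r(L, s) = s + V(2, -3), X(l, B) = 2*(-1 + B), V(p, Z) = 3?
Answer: 31596375/7 ≈ 4.5138e+6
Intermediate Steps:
X(l, B) = -2 + 2*B
r(L, s) = 3 + s (r(L, s) = s + 3 = 3 + s)
S(t) = 1/(-3 + t) (S(t) = 1/(t + (3 - 6)) = 1/(t - 3) = 1/(-3 + t))
(S(X(-2, 6)) + 552)*(4487 + 3688) = (1/(-3 + (-2 + 2*6)) + 552)*(4487 + 3688) = (1/(-3 + (-2 + 12)) + 552)*8175 = (1/(-3 + 10) + 552)*8175 = (1/7 + 552)*8175 = (⅐ + 552)*8175 = (3865/7)*8175 = 31596375/7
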